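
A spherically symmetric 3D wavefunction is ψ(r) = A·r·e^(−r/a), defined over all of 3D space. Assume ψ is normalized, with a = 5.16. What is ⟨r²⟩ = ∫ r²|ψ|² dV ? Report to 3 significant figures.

⟨r^2⟩ ≈ 200

⟨r²⟩ = ∫ r^2 |ψ|² 4πr² dr over the full domain.
Using ∫₀^∞ rⁿ e^(−αr) dr = n!/αⁿ⁺¹, evaluating both integrals, ⟨r²⟩ = 15·a^2/2.
With a = 5.16, ⟨r^2⟩ = 199.7.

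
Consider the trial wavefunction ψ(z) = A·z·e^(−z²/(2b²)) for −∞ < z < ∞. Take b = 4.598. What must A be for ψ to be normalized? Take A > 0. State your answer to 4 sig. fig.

The normalization condition is ∫|ψ|² dz = 1 from −∞ to ∞.
Carrying out the integral gives A² · √(π)·b^3/2.
Setting this equal to 1 gives A² = 1/(√(π)·b^3/2).
With b = 4.598: A² = 0.011608 and A = 0.10774.

A ≈ 0.1077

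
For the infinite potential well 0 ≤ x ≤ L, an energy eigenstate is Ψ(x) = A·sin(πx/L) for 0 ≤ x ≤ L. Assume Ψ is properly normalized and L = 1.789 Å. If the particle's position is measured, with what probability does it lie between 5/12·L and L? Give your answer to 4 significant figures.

P ≈ 0.6629

The probability is P = ∫ |Ψ|² dx over [5/12·L, L].
The normalization integral ∫|Ψ|²dx over the whole domain equals L/2·A², and A² cancels in the ratio.
In terms of u = x/L (A² and the length scale cancel between numerator and denominator), P = [∫_{5/12}^{1} sin(π·u)^2 du] / [∫_{0}^{1} sin(π·u)^2 du].
An antiderivative of sin(π·u)^2 is u/2 - sin(2·π·u)/(4·π); evaluating from 5/12 to 1 gives 1/(8·π) + 7/24, while the full integral is 1/2.
The result is P = (3 + 7·π)/(12·π).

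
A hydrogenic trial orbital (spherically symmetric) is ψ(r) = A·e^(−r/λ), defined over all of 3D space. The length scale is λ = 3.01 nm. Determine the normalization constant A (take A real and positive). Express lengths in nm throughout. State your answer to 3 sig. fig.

We need A² ∫|f|² 4πr² dr = 1, taking the integral from 0 to ∞.
The angular integral contributes 4π, leaving ∫₀^∞ r²|ψ|² dr.
Recall ∫₀^∞ r^m e^(−r/β) dr = m!·β^(m+1), carrying out the integral gives A² · π·λ^3.
Setting this equal to 1 gives A² = 1/(π·λ^3).
Substituting λ = 3.01 gives A² = 0.01167, so A = 0.1080.

A ≈ 0.108 nm^(-3/2)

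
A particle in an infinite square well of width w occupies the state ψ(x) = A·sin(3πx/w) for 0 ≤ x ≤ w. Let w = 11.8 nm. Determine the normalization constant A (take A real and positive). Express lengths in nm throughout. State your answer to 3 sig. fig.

A ≈ 0.412 nm^(-1/2)

Require ∫ |ψ|² dx = 1 over the whole domain.
Carrying out the integral gives A² · w/2.
With w = 11.8: A² = 0.1695 and A = 0.4117.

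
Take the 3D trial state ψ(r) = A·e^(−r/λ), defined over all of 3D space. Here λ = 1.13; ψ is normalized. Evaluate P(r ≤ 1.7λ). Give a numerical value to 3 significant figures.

With dV = 4πr²dr, the probability is ∫|ψ|² dV over r ≤ 1.7λ.
The full normalization integral is A²·[π·λ^3] = 1, fixing A².
Substituting u = r/λ, A², 4π and the length scale all cancel in the ratio: P = ∫_{0}^{1.7} u^2·e^(-2·u) du / ∫_{0}^{∞} u^2·e^(-2·u) du.
With ∫ u^2·e^(-2·u) du = -(2·u^2 + 2·u + 1)·e^(-2·u)/4 + C, the region integral is 1/4 - 509·e^(-17/5)/200 and the full one is 1/4.
Taking the ratio yields P = 0.6603.

P ≈ 0.660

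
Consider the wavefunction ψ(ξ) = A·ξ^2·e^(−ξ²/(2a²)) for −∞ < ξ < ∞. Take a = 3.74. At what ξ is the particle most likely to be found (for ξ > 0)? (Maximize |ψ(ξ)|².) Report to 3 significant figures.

Set d/dξ [|ψ(ξ)|²] = 0 and solve for ξ > 0.
This gives ξ = √(2)·a.
With a = 3.74, the value of ξ > 0 at which the probability density is greatest is 5.289.

ξ ≈ 5.29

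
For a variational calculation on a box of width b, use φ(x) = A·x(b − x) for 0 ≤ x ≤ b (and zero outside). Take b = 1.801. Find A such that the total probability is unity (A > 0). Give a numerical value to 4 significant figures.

A ≈ 1.258

Normalization requires ∫|φ|² dx = 1, integrated from 0 to b.
Expanding the polynomial and integrating term by term, the integral (without the A² prefactor) comes out to b^5/30.
Plugging in b = 1.801 yields A = 1.2583.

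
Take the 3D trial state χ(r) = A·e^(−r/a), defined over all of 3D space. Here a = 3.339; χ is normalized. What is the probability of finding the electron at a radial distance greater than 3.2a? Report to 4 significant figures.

P ≈ 0.04632

With dV = 4πr²dr, the probability is ∫|χ|² dV over r > 3.2a.
Normalization gives A² = 1/(π·a^3).
Let u = r/a; then A², 4π and the length scale all cancel, so P = ∫_{3.2}^{∞} u^2·e^(-2·u) du ÷ ∫_{0}^{∞} u^2·e^(-2·u) du.
Using ∫ u^2·e^(-2·u) du = -(2·u^2 + 2·u + 1)·e^(-2·u)/4, the numerator is 697·e^(-32/5)/100 and the denominator is 1/4.
The region integral divided by the full integral gives P = 0.046324.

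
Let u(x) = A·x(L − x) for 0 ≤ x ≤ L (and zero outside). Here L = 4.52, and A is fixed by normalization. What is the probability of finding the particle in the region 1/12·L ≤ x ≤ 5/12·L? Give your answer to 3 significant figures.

P ≈ 0.342

P = ∫_{1/12·L}^{5/12·L} |u(x)|² dx.
The normalization integral ∫|u|²dx over the whole domain equals L^5/30·A², and A² cancels in the ratio.
Substituting t = x/L, A² and the length scale cancel in the ratio: P = ∫_{1/12}^{5/12} t^2·(1 - t)^2 dt / ∫_{0}^{1} t^2·(1 - t)^2 dt.
An antiderivative of t^2·(1 - t)^2 is t^3·(6·t^2 - 15·t + 10)/30; evaluating from 1/12 to 5/12 gives ≈ 0.011384, while the full integral is 1/30.
The result is P = 0.3415.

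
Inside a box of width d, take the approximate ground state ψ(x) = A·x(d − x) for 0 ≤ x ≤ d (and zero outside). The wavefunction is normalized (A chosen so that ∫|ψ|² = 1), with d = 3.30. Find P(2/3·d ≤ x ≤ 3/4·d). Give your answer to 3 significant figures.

P ≈ 0.106

The probability is P = ∫ |ψ|² dx over [2/3·d, 3/4·d].
With A² fixed by ∫|ψ|² = 1, i.e. A² = (d^5/30)^(−1), substitute and integrate.
Substituting u = x/d, A² and the length scale cancel in the ratio: P = ∫_{2/3}^{3/4} u^2·(1 - u)^2 du / ∫_{0}^{1} u^2·(1 - u)^2 du.
With ∫ u^2·(1 - u)^2 du = u^3·(6·u^2 - 15·u + 10)/30 + C, the region integral is ≈ 0.0035454 and the full one is 1/30.
Evaluating gives P = 0.1064.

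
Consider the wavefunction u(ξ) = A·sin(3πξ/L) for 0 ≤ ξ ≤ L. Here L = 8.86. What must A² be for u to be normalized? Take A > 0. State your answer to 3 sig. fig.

Normalization requires ∫|u|² dξ = 1, integrated from 0 to L.
The integral (without the A² prefactor) comes out to L/2.
So A² = (L/2)^(−1).
Plugging in L = 8.86 yields A = 0.4751.

A^2 ≈ 0.226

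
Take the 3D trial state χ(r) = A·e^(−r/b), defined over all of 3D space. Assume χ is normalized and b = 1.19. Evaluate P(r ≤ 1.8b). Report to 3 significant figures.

P ≈ 0.697

With dV = 4πr²dr, the probability is ∫|χ|² dV over r ≤ 1.8b.
Normalization gives A² = 1/(π·b^3).
In terms of u = r/b (A², 4π and the length scale all cancel between numerator and denominator), P = [∫_{0}^{1.8} u^2·e^(-2·u) du] / [∫_{0}^{∞} u^2·e^(-2·u) du].
An antiderivative of u^2·e^(-2·u) is -(2·u^2 + 2·u + 1)·e^(-2·u)/4; evaluating from 0 to 1.8 gives 1/4 - 277·e^(-18/5)/100, while the full integral is 1/4.
This evaluates to P = 0.6973.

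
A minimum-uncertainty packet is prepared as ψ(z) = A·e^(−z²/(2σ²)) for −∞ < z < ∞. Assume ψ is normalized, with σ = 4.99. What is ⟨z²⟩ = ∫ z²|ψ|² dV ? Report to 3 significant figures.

⟨z^2⟩ ≈ 12.5

⟨z²⟩ = ∫ z^2 |ψ|² dz over the full domain.
Differentiating ∫e^(−αz²) dz = √(π/α) under α to get the higher moments, evaluating both integrals, ⟨z²⟩ = σ^2/2.
Putting σ = 4.99 gives 12.45.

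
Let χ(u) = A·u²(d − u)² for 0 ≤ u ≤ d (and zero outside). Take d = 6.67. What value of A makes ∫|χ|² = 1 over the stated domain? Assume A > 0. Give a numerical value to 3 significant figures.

A ≈ 0.00491

We need A² ∫|f|² du = 1, taking the integral from 0 to d.
With χ = A·u²(d − u)², the integral evaluates to A²·[d^9/630].
Plugging in d = 6.67 yields A = 0.004910.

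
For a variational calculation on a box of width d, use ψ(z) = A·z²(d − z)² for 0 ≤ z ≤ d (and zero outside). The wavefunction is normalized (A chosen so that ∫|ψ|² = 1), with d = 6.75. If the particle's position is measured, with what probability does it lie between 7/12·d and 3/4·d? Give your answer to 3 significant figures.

P ≈ 0.253

|ψ|² is the probability density, so P = ∫_{7/12·d}^{3/4·d} |ψ|² dz.
The normalization integral ∫|ψ|²dz over the whole domain equals d^9/630·A², and A² cancels in the ratio.
Substituting u = z/d, A² and the length scale cancel in the ratio: P = ∫_{7/12}^{3/4} u^4·(1 - u)^4 du / ∫_{0}^{1} u^4·(1 - u)^4 du.
Using ∫ u^4·(1 - u)^4 du = u^5·(70·u^4 - 315·u^3 + 540·u^2 - 420·u + 126)/630, the numerator is ≈ 0.00040223 and the denominator is 1/630.
Taking the ratio, P = 0.2534.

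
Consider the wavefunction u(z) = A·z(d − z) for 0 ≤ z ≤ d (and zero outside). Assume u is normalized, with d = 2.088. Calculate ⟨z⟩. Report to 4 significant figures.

By definition ⟨z⟩ = ∫ z |u(z)|² dz.
Since the A² factors cancel between numerator and denominator, ⟨z⟩ = d/2.
Putting d = 2.088 gives 1.0440.

⟨z⟩ ≈ 1.044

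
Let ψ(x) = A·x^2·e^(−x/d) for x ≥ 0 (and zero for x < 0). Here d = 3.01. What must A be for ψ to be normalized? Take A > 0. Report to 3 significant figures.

Require ∫ |ψ|² dx = 1 over the whole domain.
Carrying out the integral gives A² · 3·d^5/4.
Setting this equal to 1 gives A² = 1/(3·d^5/4).
Plugging in d = 3.01 yields A = 0.07346.

A ≈ 0.0735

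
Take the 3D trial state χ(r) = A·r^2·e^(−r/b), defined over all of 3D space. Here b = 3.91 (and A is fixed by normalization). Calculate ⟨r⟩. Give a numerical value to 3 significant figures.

⟨r⟩ = ∫ r |χ|² 4πr² dr over the full domain.
Since the A² factors cancel between numerator and denominator, ⟨r⟩ = 7·b/2.
Putting b = 3.91 gives 13.69.

⟨r⟩ ≈ 13.7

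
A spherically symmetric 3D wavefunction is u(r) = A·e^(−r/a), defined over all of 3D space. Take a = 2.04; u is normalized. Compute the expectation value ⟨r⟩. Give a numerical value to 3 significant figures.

⟨r⟩ = ∫ r |u|² 4πr² dr over the full domain.
With ∫₀^∞ r^3 e^(−αr) dr = 3!/α^4, evaluating both integrals, ⟨r⟩ = 3·a/2.
With a = 2.04, ⟨r⟩ = 3.060.

⟨r⟩ ≈ 3.06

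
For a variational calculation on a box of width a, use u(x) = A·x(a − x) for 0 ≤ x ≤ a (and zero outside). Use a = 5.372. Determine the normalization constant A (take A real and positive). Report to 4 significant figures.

A ≈ 0.08189

We need A² ∫|f|² dx = 1, taking the integral from 0 to a.
Expanding the polynomial and integrating term by term, with u = A·x(a − x), the integral evaluates to A²·[a^5/30].
So A² = (a^5/30)^(−1).
Substituting a = 5.372 gives A² = 0.0067057, so A = 0.081888.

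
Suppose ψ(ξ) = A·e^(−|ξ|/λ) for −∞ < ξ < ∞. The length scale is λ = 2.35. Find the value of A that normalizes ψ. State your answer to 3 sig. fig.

A ≈ 0.652

Normalization requires ∫|ψ|² dξ = 1, integrated from −∞ to ∞.
Carrying out the integral gives A² · λ.
Substituting λ = 2.35 gives A² = 0.4255, so A = 0.6523.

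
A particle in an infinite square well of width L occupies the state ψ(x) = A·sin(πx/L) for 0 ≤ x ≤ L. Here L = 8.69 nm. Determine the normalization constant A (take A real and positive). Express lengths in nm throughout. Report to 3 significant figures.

Require ∫ |ψ|² dx = 1 over the whole domain.
With ψ = A·sin(πx/L), the integral evaluates to A²·[L/2].
Plugging in L = 8.69 yields A = 0.4797.

A ≈ 0.480 nm^(-1/2)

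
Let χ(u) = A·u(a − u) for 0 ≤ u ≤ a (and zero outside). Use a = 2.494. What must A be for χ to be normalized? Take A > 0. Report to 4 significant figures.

The normalization condition is ∫|χ|² du = 1 from 0 to a.
Expanding the polynomial and integrating term by term, carrying out the integral gives A² · a^5/30.
Hence A² = 1/[a^5/30].
Substituting a = 2.494 gives A² = 0.31091, so A = 0.55760.

A ≈ 0.5576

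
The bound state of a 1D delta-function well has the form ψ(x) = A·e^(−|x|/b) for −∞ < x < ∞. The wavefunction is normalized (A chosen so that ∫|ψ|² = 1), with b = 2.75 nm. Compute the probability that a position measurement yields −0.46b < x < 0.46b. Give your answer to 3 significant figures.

P ≈ 0.601

P = ∫_{−0.46b}^{0.46b} |ψ(x)|² dx.
The normalization integral ∫|ψ|²dx over the whole domain equals b·A², and A² cancels in the ratio.
By symmetry take twice the x ≥ 0 contribution in numerator and denominator; the 2's cancel. In terms of u = x/b (A² and the length scale cancel between numerator and denominator), P = [∫_{0}^{0.46} e^(-2·u) du] / [∫_{0}^{∞} e^(-2·u) du].
With ∫ e^(-2·u) du = -e^(-2·u)/2 + C, the region integral is 1/2 - e^(-23/25)/2 and the full one is 1/2.
Evaluating gives P = 0.6015.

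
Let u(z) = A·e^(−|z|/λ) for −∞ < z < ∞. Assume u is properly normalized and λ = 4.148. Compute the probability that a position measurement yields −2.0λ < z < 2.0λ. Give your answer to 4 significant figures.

P ≈ 0.9817

|u|² is the probability density, so P = ∫_{−2.0λ}^{2.0λ} |u|² dz.
With A² fixed by ∫|u|² = 1, i.e. A² = (λ)^(−1), substitute and integrate.
By symmetry take twice the z ≥ 0 contribution in numerator and denominator; the 2's cancel. Let t = z/λ; then A² and the length scale cancel, so P = ∫_{0}^{2.0} e^(-2·t) dt ÷ ∫_{0}^{∞} e^(-2·t) dt.
With ∫ e^(-2·t) dt = -e^(-2·t)/2 + C, the region integral is 1/2 - e^(-4)/2 and the full one is 1/2.
Taking the ratio, P = 0.98168.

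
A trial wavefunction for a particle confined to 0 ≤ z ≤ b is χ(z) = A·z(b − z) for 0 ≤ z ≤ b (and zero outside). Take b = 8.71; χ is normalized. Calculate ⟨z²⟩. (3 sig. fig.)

The expectation value is the |χ|²-weighted average of z^2: ∫ z^2|χ|² dz.
Expanding the polynomial and integrating term by term, evaluating both integrals, ⟨z²⟩ = 2·b^2/7.
Putting b = 8.71 gives 21.68.

⟨z^2⟩ ≈ 21.7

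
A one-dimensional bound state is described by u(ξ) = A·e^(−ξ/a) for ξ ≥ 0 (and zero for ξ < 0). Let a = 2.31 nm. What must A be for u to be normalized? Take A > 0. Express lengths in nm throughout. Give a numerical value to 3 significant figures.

A ≈ 0.930 nm^(-1/2)

Normalization requires ∫|u|² dξ = 1, integrated from 0 to ∞.
With ∫₀^∞ ξ^0 e^(−αξ) dξ = 0!/α^1, the integral (without the A² prefactor) comes out to a/2.
Plugging in a = 2.31 yields A = 0.9305.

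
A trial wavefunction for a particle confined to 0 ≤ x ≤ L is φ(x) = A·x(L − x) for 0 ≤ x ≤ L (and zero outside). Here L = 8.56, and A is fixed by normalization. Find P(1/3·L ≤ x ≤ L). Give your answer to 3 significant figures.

The probability is P = ∫ |φ|² dx over [1/3·L, L].
With A² fixed by ∫|φ|² = 1, i.e. A² = (L^5/30)^(−1), substitute and integrate.
In terms of u = x/L (A² and the length scale cancel between numerator and denominator), P = [∫_{1/3}^{1} u^2·(1 - u)^2 du] / [∫_{0}^{1} u^2·(1 - u)^2 du].
Using ∫ u^2·(1 - u)^2 du = u^3·(6·u^2 - 15·u + 10)/30, the numerator is 32/1215 and the denominator is 1/30.
This works out to P = 64/81.

P ≈ 0.790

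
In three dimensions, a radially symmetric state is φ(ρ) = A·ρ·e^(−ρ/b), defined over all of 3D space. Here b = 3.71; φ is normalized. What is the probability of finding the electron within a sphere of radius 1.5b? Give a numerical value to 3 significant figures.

P = ∫ |φ|² 4πρ² dρ over ρ ≤ 1.5b.
Normalization gives A² = 1/(3·π·b^5).
In terms of u = ρ/b (A², 4π and the length scale all cancel between numerator and denominator), P = [∫_{0}^{1.5} u^4·e^(-2·u) du] / [∫_{0}^{∞} u^4·e^(-2·u) du].
Using ∫ u^4·e^(-2·u) du = -(u^4/2 + u^3 + 3·u^2/2 + 3·u/2 + 3/4)·e^(-2·u), the numerator is 3/4 - 393·e^(-3)/32 and the denominator is 3/4.
The region integral divided by the full integral gives P = 0.1847.

P ≈ 0.185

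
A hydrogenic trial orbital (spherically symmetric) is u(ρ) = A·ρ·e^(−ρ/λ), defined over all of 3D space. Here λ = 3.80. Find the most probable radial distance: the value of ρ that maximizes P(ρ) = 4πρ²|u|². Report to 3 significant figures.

Differentiate P(ρ) = 4πρ²|u|² with respect to ρ and set to zero.
This gives ρ = 2·λ.
With λ = 3.80, the most probable radial distance is 7.600.

ρ ≈ 7.60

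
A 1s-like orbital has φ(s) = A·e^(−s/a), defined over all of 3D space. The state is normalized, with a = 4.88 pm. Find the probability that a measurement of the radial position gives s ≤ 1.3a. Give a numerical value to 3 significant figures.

P ≈ 0.482

P = ∫ |φ|² 4πs² ds over s ≤ 1.3a.
The full normalization integral is A²·[π·a^3] = 1, fixing A².
In terms of u = s/a (A², 4π and the length scale all cancel between numerator and denominator), P = [∫_{0}^{1.3} u^2·e^(-2·u) du] / [∫_{0}^{∞} u^2·e^(-2·u) du].
With ∫ u^2·e^(-2·u) du = -(2·u^2 + 2·u + 1)·e^(-2·u)/4 + C, the region integral is 1/4 - 349·e^(-13/5)/200 and the full one is 1/4.
This evaluates to P = 0.4816.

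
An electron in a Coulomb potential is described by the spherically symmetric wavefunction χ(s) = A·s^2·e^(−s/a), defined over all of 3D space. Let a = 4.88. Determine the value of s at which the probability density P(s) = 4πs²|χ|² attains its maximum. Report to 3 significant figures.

s ≈ 14.6

The maximum of P(s) = 4πs²|χ|² occurs where its derivative vanishes.
This gives s = 3·a.
With a = 4.88, the most probable radial distance is 14.64.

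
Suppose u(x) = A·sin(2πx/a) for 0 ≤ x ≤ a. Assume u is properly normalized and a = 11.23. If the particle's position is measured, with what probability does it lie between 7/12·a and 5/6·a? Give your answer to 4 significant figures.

The probability is P = ∫ |u|² dx over [7/12·a, 5/6·a].
The normalization integral ∫|u|²dx over the whole domain equals a/2·A², and A² cancels in the ratio.
In terms of t = x/a (A² and the length scale cancel between numerator and denominator), P = [∫_{7/12}^{5/6} sin(2·π·t)^2 dt] / [∫_{0}^{1} sin(2·π·t)^2 dt].
Using ∫ sin(2·π·t)^2 dt = t/2 - sin(4·π·t)/(8·π), the numerator is √(3)/(8·π) + 1/8 and the denominator is 1/2.
Taking the ratio, P = (√(3) + π)/(4·π).

P ≈ 0.3878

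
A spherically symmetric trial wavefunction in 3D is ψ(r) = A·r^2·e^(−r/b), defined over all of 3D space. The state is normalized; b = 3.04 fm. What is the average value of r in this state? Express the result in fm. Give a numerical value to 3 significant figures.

By definition ⟨r⟩ = ∫ r |ψ(r)|² 4πr² dr.
With ∫₀^∞ r^7 e^(−αr) dr = 7!/α^8, the ratio of the moment integral to the normalization integral gives ⟨r⟩ = 7·b/2.
With b = 3.04, ⟨r⟩ = 10.64.

⟨r⟩ ≈ 10.6 fm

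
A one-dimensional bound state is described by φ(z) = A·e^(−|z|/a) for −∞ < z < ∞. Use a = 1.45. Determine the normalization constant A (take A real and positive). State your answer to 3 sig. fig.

A ≈ 0.830

The normalization condition is ∫|φ|² dz = 1 from −∞ to ∞.
Using ∫₀^∞ zⁿ e^(−αz) dz = n!/αⁿ⁺¹, the integral (without the A² prefactor) comes out to a.
Hence A² = 1/[a].
Substituting a = 1.45 gives A² = 0.6897, so A = 0.8305.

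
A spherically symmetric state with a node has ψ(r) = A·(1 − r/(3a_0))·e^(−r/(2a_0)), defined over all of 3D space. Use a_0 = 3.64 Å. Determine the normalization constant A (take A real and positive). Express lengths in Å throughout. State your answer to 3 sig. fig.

A ≈ 0.0497 Å^(-3/2)

Normalization requires ∫|ψ|² 4πr² dr = 1, integrated from 0 to ∞.
(Spherical symmetry: dV = 4πr² dr.)
∫|ψ|² 4πr² dr = A²·(8·π·a_0^3/3).
Setting this equal to 1 gives A² = 1/(8·π·a_0^3/3).
With a_0 = 3.64: A² = 0.002475 and A = 0.04975.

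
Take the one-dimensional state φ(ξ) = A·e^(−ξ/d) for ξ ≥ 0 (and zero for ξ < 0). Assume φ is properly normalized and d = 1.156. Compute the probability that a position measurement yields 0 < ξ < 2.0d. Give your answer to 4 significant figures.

P = ∫_{0}^{2.0d} |φ(ξ)|² dξ.
With A² fixed by ∫|φ|² = 1, i.e. A² = (d/2)^(−1), substitute and integrate.
Substituting u = ξ/d, A² and the length scale cancel in the ratio: P = ∫_{0}^{2.0} e^(-2·u) du / ∫_{0}^{∞} e^(-2·u) du.
With ∫ e^(-2·u) du = -e^(-2·u)/2 + C, the region integral is 1/2 - e^(-4)/2 and the full one is 1/2.
Taking the ratio, P = 0.98168.

P ≈ 0.9817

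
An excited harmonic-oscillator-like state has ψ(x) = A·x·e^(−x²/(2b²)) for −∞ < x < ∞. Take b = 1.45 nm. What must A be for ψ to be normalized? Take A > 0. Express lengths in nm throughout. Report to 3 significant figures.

Require ∫ |ψ|² dx = 1 over the whole domain.
∫|ψ|² dx = A²·(√(π)·b^3/2).
Setting this equal to 1 gives A² = 1/(√(π)·b^3/2).
Substituting b = 1.45 gives A² = 0.3701, so A = 0.6084.

A ≈ 0.608 nm^(-3/2)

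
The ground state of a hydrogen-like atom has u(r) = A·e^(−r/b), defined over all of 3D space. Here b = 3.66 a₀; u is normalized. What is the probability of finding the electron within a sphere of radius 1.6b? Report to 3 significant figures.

P = ∫ |u|² 4πr² dr over r ≤ 1.6b.
Normalization gives A² = 1/(π·b^3).
Let t = r/b; then A², 4π and the length scale all cancel, so P = ∫_{0}^{1.6} t^2·e^(-2·t) dt ÷ ∫_{0}^{∞} t^2·e^(-2·t) dt.
An antiderivative of t^2·e^(-2·t) is -(2·t^2 + 2·t + 1)·e^(-2·t)/4; evaluating from 0 to 1.6 gives 1/4 - 233·e^(-16/5)/100, while the full integral is 1/4.
This evaluates to P = 0.6201.

P ≈ 0.620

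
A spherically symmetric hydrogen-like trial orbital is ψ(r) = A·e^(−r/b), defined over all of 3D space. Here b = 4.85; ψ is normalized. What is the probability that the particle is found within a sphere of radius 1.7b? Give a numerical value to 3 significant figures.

P ≈ 0.660

Integrate the radial probability density 4πr²|ψ|² over r ≤ 1.7b.
The full normalization integral is A²·[π·b^3] = 1, fixing A².
Substituting u = r/b, A², 4π and the length scale all cancel in the ratio: P = ∫_{0}^{1.7} u^2·e^(-2·u) du / ∫_{0}^{∞} u^2·e^(-2·u) du.
An antiderivative of u^2·e^(-2·u) is -(2·u^2 + 2·u + 1)·e^(-2·u)/4; evaluating from 0 to 1.7 gives 1/4 - 509·e^(-17/5)/200, while the full integral is 1/4.
This evaluates to P = 0.6603.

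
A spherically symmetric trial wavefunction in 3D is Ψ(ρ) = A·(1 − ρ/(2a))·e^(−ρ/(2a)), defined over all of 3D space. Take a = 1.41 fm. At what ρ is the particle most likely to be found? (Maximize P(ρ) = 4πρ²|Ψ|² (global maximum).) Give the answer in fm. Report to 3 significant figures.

Set d/dρ [P(ρ) = 4πρ²|Ψ|²] = 0 and solve for ρ > 0.
Solving yields ρ = a·(√(5) + 3).
With a = 1.41, the most probable radial distance is 7.383 fm.

ρ ≈ 7.38 fm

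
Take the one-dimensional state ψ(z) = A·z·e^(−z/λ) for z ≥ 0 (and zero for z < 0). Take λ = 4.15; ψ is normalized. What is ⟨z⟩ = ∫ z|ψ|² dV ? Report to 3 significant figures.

⟨z⟩ ≈ 6.23

⟨z⟩ = ∫ z |ψ|² dz over the full domain.
The ratio of the moment integral to the normalization integral gives ⟨z⟩ = 3·λ/2.
Putting λ = 4.15 gives 6.225.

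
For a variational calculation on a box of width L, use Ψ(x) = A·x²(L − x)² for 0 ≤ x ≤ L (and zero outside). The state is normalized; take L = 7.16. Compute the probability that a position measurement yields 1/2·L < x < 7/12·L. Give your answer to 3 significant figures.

P ≈ 0.198

The probability is P = ∫ |Ψ|² dx over [1/2·L, 7/12·L].
With A² fixed by ∫|Ψ|² = 1, i.e. A² = (L^9/630)^(−1), substitute and integrate.
Substituting u = x/L, A² and the length scale cancel in the ratio: P = ∫_{1/2}^{7/12} u^4·(1 - u)^4 du / ∫_{0}^{1} u^4·(1 - u)^4 du.
Using ∫ u^4·(1 - u)^4 du = u^5·(70·u^4 - 315·u^3 + 540·u^2 - 420·u + 126)/630, the numerator is ≈ 0.00031376 and the denominator is 1/630.
Taking the ratio, P = 0.1977.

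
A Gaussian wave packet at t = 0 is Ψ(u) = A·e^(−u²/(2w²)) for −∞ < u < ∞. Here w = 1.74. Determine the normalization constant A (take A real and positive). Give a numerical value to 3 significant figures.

We need A² ∫|f|² du = 1, taking the integral from −∞ to ∞.
∫|Ψ|² du = A²·(√(π)·w).
Hence A² = 1/[√(π)·w].
With w = 1.74: A² = 0.3242 and A = 0.5694.

A ≈ 0.569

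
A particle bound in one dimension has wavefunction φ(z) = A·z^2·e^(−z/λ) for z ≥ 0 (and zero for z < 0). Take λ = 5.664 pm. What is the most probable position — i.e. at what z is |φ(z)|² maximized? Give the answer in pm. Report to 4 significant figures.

z ≈ 11.33 pm

Set d/dz [|φ(z)|²] = 0 and solve for z > 0.
This gives z = 2·λ.
With λ = 5.664, the most probable position is 11.328 pm.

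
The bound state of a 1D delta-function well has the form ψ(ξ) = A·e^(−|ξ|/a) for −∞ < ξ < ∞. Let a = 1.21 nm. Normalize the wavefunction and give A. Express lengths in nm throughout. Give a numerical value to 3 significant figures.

A ≈ 0.909 nm^(-1/2)

We need A² ∫|f|² dξ = 1, taking the integral from −∞ to ∞.
Carrying out the integral gives A² · a.
Hence A² = 1/[a].
Substituting a = 1.21 gives A² = 0.8264, so A = 0.9091.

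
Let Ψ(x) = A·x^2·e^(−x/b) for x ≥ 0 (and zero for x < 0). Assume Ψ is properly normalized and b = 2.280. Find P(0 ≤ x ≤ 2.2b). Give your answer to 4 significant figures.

P ≈ 0.4488

|Ψ|² is the probability density, so P = ∫_{0}^{2.2b} |Ψ|² dx.
With A² fixed by ∫|Ψ|² = 1, i.e. A² = (3·b^5/4)^(−1), substitute and integrate.
Let u = x/b; then A² and the length scale cancel, so P = ∫_{0}^{2.2} u^4·e^(-2·u) du ÷ ∫_{0}^{∞} u^4·e^(-2·u) du.
Using ∫ u^4·e^(-2·u) du = -(u^4/2 + u^3 + 3·u^2/2 + 3·u/2 + 3/4)·e^(-2·u), the numerator is ≈ 0.336612 and the denominator is 3/4.
This works out to P = 0.44882.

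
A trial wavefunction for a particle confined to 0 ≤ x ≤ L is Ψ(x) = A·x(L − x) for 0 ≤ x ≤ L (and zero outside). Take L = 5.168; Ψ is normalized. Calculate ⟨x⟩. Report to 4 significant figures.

⟨x⟩ ≈ 2.584

The expectation value is the |Ψ|²-weighted average of x: ∫ x|Ψ|² dx.
Expanding the polynomial and integrating term by term, the ratio of the moment integral to the normalization integral gives ⟨x⟩ = L/2.
With L = 5.168, ⟨x⟩ = 2.5840.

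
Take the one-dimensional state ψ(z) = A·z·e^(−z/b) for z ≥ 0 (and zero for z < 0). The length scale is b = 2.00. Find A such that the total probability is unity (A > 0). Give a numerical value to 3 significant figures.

A ≈ 0.707

We need A² ∫|f|² dz = 1, taking the integral from 0 to ∞.
Using ∫₀^∞ zⁿ e^(−αz) dz = n!/αⁿ⁺¹, the integral (without the A² prefactor) comes out to b^3/4.
Plugging in b = 2.00 yields A = 0.7071.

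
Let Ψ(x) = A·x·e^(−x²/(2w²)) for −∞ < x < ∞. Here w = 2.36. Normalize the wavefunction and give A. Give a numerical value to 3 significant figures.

The normalization condition is ∫|Ψ|² dx = 1 from −∞ to ∞.
With Ψ = A·x·e^(−x²/(2w²)), the integral evaluates to A²·[√(π)·w^3/2].
So A² = (√(π)·w^3/2)^(−1).
Plugging in w = 2.36 yields A = 0.2930.

A ≈ 0.293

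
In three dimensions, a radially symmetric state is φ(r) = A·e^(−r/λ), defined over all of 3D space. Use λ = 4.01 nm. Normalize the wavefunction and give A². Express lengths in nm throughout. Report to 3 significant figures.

A^2 ≈ 0.00494 nm^(-3)

Require ∫ |φ|² 4πr² dr = 1 over the whole domain.
The angular integral contributes 4π, leaving ∫₀^∞ r²|φ|² dr.
Using ∫₀^∞ rⁿ e^(−αr) dr = n!/αⁿ⁺¹, carrying out the integral gives A² · π·λ^3.
Plugging in λ = 4.01 yields A = 0.07026.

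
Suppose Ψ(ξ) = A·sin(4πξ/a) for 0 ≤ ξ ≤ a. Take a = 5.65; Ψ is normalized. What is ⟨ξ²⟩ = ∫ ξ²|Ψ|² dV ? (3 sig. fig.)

The expectation value is the |Ψ|²-weighted average of ξ^2: ∫ ξ^2|Ψ|² dξ.
Evaluating both integrals, ⟨ξ²⟩ = -a^2/(32·π^2) + a^2/3.
Putting a = 5.65 gives 10.54.

⟨ξ^2⟩ ≈ 10.5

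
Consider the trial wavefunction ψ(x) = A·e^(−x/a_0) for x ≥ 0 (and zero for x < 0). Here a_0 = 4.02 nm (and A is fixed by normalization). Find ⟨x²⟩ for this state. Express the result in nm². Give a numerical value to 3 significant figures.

By definition ⟨x²⟩ = ∫ x^2 |ψ(x)|² dx.
The ratio of the moment integral to the normalization integral gives ⟨x²⟩ = a_0^2/2.
Putting a_0 = 4.02 gives 8.080.

⟨x^2⟩ ≈ 8.08 nm^2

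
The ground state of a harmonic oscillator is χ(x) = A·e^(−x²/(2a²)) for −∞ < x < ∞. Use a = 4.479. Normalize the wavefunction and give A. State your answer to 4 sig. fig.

We need A² ∫|f|² dx = 1, taking the integral from −∞ to ∞.
∫|χ|² dx = A²·(√(π)·a).
Plugging in a = 4.479 yields A = 0.35491.

A ≈ 0.3549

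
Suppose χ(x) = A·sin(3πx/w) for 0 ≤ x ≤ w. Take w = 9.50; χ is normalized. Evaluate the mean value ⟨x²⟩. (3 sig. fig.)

The expectation value is the |χ|²-weighted average of x^2: ∫ x^2|χ|² dx.
With ∫₀^w sin²(nπx/w) dx = w/2, since the A² factors cancel between numerator and denominator, ⟨x²⟩ = -w^2/(18·π^2) + w^2/3.
Putting w = 9.50 gives 29.58.

⟨x^2⟩ ≈ 29.6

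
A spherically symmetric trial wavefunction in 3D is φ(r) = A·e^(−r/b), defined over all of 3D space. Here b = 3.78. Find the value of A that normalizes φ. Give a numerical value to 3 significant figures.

A ≈ 0.0768

Normalization requires ∫|φ|² 4πr² dr = 1, integrated from 0 to ∞.
∫|φ|² 4πr² dr = A²·(π·b^3).
Substituting b = 3.78 gives A² = 0.005894, so A = 0.07677.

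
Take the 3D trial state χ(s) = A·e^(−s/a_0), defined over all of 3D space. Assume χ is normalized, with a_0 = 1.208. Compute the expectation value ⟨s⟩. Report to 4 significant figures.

⟨s⟩ = ∫ s |χ|² 4πs² ds over the full domain.
With ∫₀^∞ s^3 e^(−αs) ds = 3!/α^4, since the A² factors cancel between numerator and denominator, ⟨s⟩ = 3·a_0/2.
With a_0 = 1.208, ⟨s⟩ = 1.8120.

⟨s⟩ ≈ 1.812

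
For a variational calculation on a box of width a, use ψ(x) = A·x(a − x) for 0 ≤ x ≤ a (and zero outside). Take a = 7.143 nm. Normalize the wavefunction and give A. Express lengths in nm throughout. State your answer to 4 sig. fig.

Normalization requires ∫|ψ|² dx = 1, integrated from 0 to a.
Expanding the polynomial and integrating term by term, ∫|ψ|² dx = A²·(a^5/30).
So A² = (a^5/30)^(−1).
Plugging in a = 7.143 yields A = 0.040166.

A ≈ 0.04017 nm^(-5/2)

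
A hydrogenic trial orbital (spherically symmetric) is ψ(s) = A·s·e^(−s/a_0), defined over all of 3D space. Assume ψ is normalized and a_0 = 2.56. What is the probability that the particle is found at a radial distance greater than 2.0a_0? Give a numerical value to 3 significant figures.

Integrate the radial probability density 4πs²|ψ|² over s > 2.0a_0.
The full normalization integral is A²·[3·π·a_0^5] = 1, fixing A².
Let u = s/a_0; then A², 4π and the length scale all cancel, so P = ∫_{2.0}^{∞} u^4·e^(-2·u) du ÷ ∫_{0}^{∞} u^4·e^(-2·u) du.
Using ∫ u^4·e^(-2·u) du = -(u^4/2 + u^3 + 3·u^2/2 + 3·u/2 + 3/4)·e^(-2·u), the numerator is 103·e^(-4)/4 and the denominator is 3/4.
This evaluates to P = 0.6288.

P ≈ 0.629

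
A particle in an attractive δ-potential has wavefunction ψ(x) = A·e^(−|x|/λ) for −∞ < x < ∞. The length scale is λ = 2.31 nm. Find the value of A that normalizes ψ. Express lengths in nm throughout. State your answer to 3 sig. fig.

A ≈ 0.658 nm^(-1/2)

The normalization condition is ∫|ψ|² dx = 1 from −∞ to ∞.
The integral (without the A² prefactor) comes out to λ.
Setting this equal to 1 gives A² = 1/(λ).
Substituting λ = 2.31 gives A² = 0.4329, so A = 0.6580.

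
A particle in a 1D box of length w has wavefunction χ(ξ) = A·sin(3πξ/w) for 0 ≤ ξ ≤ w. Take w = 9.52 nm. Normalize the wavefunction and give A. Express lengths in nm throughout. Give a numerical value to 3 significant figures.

A ≈ 0.458 nm^(-1/2)

The normalization condition is ∫|χ|² dξ = 1 from 0 to w.
With χ = A·sin(3πξ/w), the integral evaluates to A²·[w/2].
Hence A² = 1/[w/2].
Plugging in w = 9.52 yields A = 0.4583.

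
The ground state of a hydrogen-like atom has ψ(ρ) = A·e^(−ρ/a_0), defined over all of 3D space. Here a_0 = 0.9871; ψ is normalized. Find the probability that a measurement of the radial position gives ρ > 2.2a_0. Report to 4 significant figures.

P = ∫ |ψ|² 4πρ² dρ over ρ > 2.2a_0.
The full normalization integral is A²·[π·a_0^3] = 1, fixing A².
Let u = ρ/a_0; then A², 4π and the length scale all cancel, so P = ∫_{2.2}^{∞} u^2·e^(-2·u) du ÷ ∫_{0}^{∞} u^2·e^(-2·u) du.
An antiderivative of u^2·e^(-2·u) is -(2·u^2 + 2·u + 1)·e^(-2·u)/4; evaluating from 2.2 to ∞ gives 377·e^(-22/5)/100, while the full integral is 1/4.
Taking the ratio yields P = 0.18514.

P ≈ 0.1851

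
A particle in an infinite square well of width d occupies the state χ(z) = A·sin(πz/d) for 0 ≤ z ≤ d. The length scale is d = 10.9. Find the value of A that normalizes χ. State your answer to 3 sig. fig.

The normalization condition is ∫|χ|² dz = 1 from 0 to d.
The integral (without the A² prefactor) comes out to d/2.
Substituting d = 10.9 gives A² = 0.1835, so A = 0.4284.

A ≈ 0.428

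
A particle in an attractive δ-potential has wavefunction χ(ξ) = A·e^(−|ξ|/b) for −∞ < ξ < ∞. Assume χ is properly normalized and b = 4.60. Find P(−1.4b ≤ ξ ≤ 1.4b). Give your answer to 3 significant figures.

|χ|² is the probability density, so P = ∫_{−1.4b}^{1.4b} |χ|² dξ.
Since A² = 1/(b), this is the region integral divided by the full normalization integral.
Both integrals are even about ξ = 0, so only the ξ ≥ 0 halves are needed (the factors of 2 cancel). Substituting u = ξ/b, A² and the length scale cancel in the ratio: P = ∫_{0}^{1.4} e^(-2·u) du / ∫_{0}^{∞} e^(-2·u) du.
With ∫ e^(-2·u) du = -e^(-2·u)/2 + C, the region integral is 1/2 - e^(-14/5)/2 and the full one is 1/2.
The result is P = 0.9392.

P ≈ 0.939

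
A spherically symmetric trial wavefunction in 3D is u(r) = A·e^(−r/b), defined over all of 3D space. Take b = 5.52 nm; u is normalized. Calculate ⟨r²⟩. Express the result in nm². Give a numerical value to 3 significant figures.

The expectation value is the |u|²-weighted average of r^2: ∫ r^2|u|² 4πr² dr.
Since the A² factors cancel between numerator and denominator, ⟨r²⟩ = 3·b^2.
Putting b = 5.52 gives 91.41.

⟨r^2⟩ ≈ 91.4 nm^2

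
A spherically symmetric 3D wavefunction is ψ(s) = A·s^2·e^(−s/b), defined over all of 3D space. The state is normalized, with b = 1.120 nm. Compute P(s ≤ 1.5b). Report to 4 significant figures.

Integrate the radial probability density 4πs²|ψ|² over s ≤ 1.5b.
The full normalization integral is A²·[45·π·b^7/2] = 1, fixing A².
Substituting u = s/b, A², 4π and the length scale all cancel in the ratio: P = ∫_{0}^{1.5} u^6·e^(-2·u) du / ∫_{0}^{∞} u^6·e^(-2·u) du.
With ∫ u^6·e^(-2·u) du = -(4·u^6 + 12·u^5 + 30·u^4 + 60·u^3 + 90·u^2 + 90·u + 45)·e^(-2·u)/8 + C, the region integral is ≈ 0.188486 and the full one is 45/8.
Taking the ratio yields P = 0.033509.

P ≈ 0.03351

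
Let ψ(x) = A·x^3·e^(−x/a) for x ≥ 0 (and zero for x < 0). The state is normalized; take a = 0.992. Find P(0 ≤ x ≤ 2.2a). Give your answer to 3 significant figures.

P = ∫_{0}^{2.2a} |ψ(x)|² dx.
With A² fixed by ∫|ψ|² = 1, i.e. A² = (45·a^7/8)^(−1), substitute and integrate.
Substituting u = x/a, A² and the length scale cancel in the ratio: P = ∫_{0}^{2.2} u^6·e^(-2·u) du / ∫_{0}^{∞} u^6·e^(-2·u) du.
An antiderivative of u^6·e^(-2·u) is -(4·u^6 + 12·u^5 + 30·u^4 + 60·u^3 + 90·u^2 + 90·u + 45)·e^(-2·u)/8; evaluating from 0 to 2.2 gives ≈ 0.87950, while the full integral is 45/8.
Evaluating gives P = 0.1564.

P ≈ 0.156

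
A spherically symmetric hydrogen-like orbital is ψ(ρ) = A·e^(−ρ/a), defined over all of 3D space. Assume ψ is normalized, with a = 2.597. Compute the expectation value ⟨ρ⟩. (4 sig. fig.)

⟨ρ⟩ = ∫ ρ |ψ|² 4πρ² dρ over the full domain.
Recall ∫₀^∞ ρ^m e^(−ρ/β) dρ = m!·β^(m+1), the ratio of the moment integral to the normalization integral gives ⟨ρ⟩ = 3·a/2.
Putting a = 2.597 gives 3.8955.

⟨ρ⟩ ≈ 3.896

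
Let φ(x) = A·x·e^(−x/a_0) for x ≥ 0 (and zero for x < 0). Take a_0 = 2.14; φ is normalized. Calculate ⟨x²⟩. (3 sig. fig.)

⟨x^2⟩ ≈ 13.7

⟨x²⟩ = ∫ x^2 |φ|² dx over the full domain.
Evaluating both integrals, ⟨x²⟩ = 3·a_0^2.
Putting a_0 = 2.14 gives 13.74.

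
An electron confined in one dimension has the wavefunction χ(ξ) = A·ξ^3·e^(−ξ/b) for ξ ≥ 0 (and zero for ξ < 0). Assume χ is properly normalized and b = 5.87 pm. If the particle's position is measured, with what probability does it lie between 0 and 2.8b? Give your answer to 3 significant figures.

P = ∫_{0}^{2.8b} |χ(ξ)|² dξ.
With A² fixed by ∫|χ|² = 1, i.e. A² = (45·b^7/8)^(−1), substitute and integrate.
Substituting u = ξ/b, A² and the length scale cancel in the ratio: P = ∫_{0}^{2.8} u^6·e^(-2·u) du / ∫_{0}^{∞} u^6·e^(-2·u) du.
Using ∫ u^6·e^(-2·u) du = -(4·u^6 + 12·u^5 + 30·u^4 + 60·u^3 + 90·u^2 + 90·u + 45)·e^(-2·u)/8, the numerator is ≈ 1.8548 and the denominator is 45/8.
This works out to P = 0.3297.

P ≈ 0.330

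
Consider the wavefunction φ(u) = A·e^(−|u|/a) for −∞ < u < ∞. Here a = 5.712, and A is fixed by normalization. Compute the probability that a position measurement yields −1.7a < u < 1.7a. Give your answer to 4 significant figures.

|φ|² is the probability density, so P = ∫_{−1.7a}^{1.7a} |φ|² du.
Since A² = 1/(a), this is the region integral divided by the full normalization integral.
By symmetry take twice the u ≥ 0 contribution in numerator and denominator; the 2's cancel. Substituting t = u/a, A² and the length scale cancel in the ratio: P = ∫_{0}^{1.7} e^(-2·t) dt / ∫_{0}^{∞} e^(-2·t) dt.
An antiderivative of e^(-2·t) is -e^(-2·t)/2; evaluating from 0 to 1.7 gives 1/2 - e^(-17/5)/2, while the full integral is 1/2.
Evaluating gives P = 0.96663.

P ≈ 0.9666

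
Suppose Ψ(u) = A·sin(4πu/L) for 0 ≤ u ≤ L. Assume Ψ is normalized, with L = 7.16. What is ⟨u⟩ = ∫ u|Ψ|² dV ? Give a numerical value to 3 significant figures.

⟨u⟩ ≈ 3.58

⟨u⟩ = ∫ u |Ψ|² du over the full domain.
Evaluating both integrals, ⟨u⟩ = L/2.
With L = 7.16, ⟨u⟩ = 3.580.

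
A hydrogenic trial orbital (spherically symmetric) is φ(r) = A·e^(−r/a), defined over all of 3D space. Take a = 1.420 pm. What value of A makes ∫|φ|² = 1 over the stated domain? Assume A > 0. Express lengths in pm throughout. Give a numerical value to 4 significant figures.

A ≈ 0.3334 pm^(-3/2)

We need A² ∫|f|² 4πr² dr = 1, taking the integral from 0 to ∞.
The angular integral contributes 4π, leaving ∫₀^∞ r²|φ|² dr.
With φ = A·e^(−r/a), the integral evaluates to A²·[π·a^3].
So A² = (π·a^3)^(−1).
With a = 1.420: A² = 0.11117 and A = 0.33342.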